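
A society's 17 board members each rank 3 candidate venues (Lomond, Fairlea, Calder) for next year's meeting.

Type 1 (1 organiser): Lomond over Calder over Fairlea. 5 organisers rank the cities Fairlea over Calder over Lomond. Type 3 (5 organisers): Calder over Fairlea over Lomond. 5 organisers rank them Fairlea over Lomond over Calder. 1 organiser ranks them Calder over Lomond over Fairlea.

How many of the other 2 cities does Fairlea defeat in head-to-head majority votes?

2

Fairlea against each rival (17 organisers):
Fairlea vs Lomond: Fairlea wins 15–2.
Fairlea vs Calder: Fairlea preferred on 5+5 = 10 ballots; Fairlea wins 10–7.
Fairlea beats Lomond, Calder — 2 pairwise wins.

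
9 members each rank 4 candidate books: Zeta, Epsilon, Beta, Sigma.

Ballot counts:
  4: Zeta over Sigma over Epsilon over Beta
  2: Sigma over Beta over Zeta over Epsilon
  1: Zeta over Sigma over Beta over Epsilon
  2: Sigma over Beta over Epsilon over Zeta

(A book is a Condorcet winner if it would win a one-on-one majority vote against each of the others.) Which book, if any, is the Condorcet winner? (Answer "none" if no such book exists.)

Check each pair by majority over 9 ballots:
Zeta vs Epsilon: Zeta is ranked higher on 4+2+1 = 7 ballots, Epsilon on 2. Zeta wins 7–2.
Zeta vs Beta: Zeta is ranked higher on 4+1 = 5 ballots, Beta on 4. Zeta wins 5–4.
Zeta vs Sigma: 5 to 4, Zeta.
Epsilon vs Beta: Epsilon is ranked higher on 4 ballots, Beta on 5. Beta wins 5–4.
Epsilon vs Sigma: 0 to 9, Sigma.
Beta vs Sigma: Beta is ranked higher on 0 ballots, Sigma on 9. Sigma wins 9–0.
Zeta defeats every rival head-to-head and is the Condorcet winner.

Zeta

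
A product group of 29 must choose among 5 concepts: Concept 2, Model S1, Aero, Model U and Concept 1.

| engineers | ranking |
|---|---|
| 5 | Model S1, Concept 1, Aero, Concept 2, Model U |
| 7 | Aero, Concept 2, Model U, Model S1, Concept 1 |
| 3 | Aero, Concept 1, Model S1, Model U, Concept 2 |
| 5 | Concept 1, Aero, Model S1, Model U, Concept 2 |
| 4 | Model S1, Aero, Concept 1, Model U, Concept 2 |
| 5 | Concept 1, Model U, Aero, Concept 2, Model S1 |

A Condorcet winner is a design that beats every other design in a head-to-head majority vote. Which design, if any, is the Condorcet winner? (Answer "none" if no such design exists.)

Head-to-head results (29 engineers):
Concept 2–Model S1: Model S1 17–12.
Concept 2–Aero: Aero 29–0.
Concept 2–Model U: Model U 17–12.
Concept 2–Concept 1: Concept 1 22–7.
Model S1 vs Aero: Aero, 20–9.
Model S1 vs Model U: Model S1, 17–12.
Model S1–Concept 1: Model S1 16–13.
Aero vs Model U: Aero wins 24–5.
Aero vs Concept 1: Concept 1 wins 15–14.
Model U vs Concept 1: Concept 1, 22–7.
No design is unbeaten: Concept 2 loses to Model S1; Model S1 loses to Aero; Aero loses to Concept 1; Model U loses to Model S1; Concept 1 loses to Model S1. In particular Model S1 → Concept 1 → Aero → Model S1 is a majority cycle — no Condorcet winner exists.

none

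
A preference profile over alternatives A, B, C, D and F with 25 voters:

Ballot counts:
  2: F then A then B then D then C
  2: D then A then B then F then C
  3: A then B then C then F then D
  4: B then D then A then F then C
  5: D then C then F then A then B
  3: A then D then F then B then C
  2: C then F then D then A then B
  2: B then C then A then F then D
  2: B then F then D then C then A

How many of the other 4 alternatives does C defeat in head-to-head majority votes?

0

C against each rival (25 voters):
C vs A: 11 to 14, A.
C vs B: B wins 18–7.
C vs D: D, 18–7.
C vs F: F, 13–12.
C beats no one; loses to A, B, D, F — 0 pairwise wins.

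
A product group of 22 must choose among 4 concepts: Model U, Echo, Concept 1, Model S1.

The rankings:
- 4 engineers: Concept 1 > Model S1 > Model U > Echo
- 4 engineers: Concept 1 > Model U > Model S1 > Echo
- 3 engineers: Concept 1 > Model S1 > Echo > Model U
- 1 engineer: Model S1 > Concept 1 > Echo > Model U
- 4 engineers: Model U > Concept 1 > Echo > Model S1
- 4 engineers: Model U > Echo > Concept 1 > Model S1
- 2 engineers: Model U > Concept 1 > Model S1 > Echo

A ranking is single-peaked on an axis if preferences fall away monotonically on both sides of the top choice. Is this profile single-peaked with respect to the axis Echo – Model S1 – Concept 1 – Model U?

Axis positions: Echo=1, Model S1=2, Concept 1=3, Model U=4.
Bloc 1 (peak Concept 1 at position 3): ranking walks positions 3-2-4-1, expanding outward from the peak — single-peaked.
Bloc 2 (peak Concept 1 at position 3): ranking walks positions 3-4-2-1, expanding outward from the peak — single-peaked.
Bloc 3 (peak Concept 1 at position 3): ranking walks positions 3-2-1-4, expanding outward from the peak — single-peaked.
Bloc 4 (peak Model S1 at position 2): ranking walks positions 2-3-1-4, expanding outward from the peak — single-peaked.
Bloc 5: ranking walks positions 4-3-1-2; Echo is ranked above Model S1 even though Model S1 lies between Echo and the peak Model U on the axis — preferences dip and rise again. Not single-peaked.
Bloc 6: ranking walks positions 4-1-3-2; Echo is ranked above Concept 1 even though Concept 1 lies between Echo and the peak Model U on the axis — preferences dip and rise again. Not single-peaked.
Bloc 7 (peak Model U at position 4): ranking walks positions 4-3-2-1, expanding outward from the peak — single-peaked.
Bloc 5 violates single-peakedness, so the profile is not single-peaked on this axis.

no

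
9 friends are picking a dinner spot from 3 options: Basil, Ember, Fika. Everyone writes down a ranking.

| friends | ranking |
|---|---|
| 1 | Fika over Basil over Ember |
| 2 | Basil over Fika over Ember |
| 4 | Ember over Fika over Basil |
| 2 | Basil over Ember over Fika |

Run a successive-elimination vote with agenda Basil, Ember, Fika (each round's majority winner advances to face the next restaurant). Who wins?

Round 1: Basil vs Ember — 5–4, Basil advances.
Round 2: Basil vs Fika — 4–5, Fika advances.
Fika survives the agenda.

Fika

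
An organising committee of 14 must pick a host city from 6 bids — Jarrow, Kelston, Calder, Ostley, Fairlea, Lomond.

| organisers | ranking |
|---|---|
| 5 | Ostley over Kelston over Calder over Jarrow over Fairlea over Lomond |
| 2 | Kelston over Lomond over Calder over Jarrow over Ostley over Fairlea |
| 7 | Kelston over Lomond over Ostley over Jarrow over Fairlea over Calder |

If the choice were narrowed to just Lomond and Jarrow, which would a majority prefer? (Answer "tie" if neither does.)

Lomond

Ballots ranking Lomond above Jarrow: 2 + 7 = 9.
Ballots ranking Jarrow above Lomond: 14 − 9 = 5.
Lomond wins the head-to-head 9–5.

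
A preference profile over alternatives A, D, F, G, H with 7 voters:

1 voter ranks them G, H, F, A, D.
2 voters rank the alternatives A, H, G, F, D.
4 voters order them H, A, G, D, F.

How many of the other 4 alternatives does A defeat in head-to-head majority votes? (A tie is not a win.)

A against each rival (7 voters):
A vs D: A preferred on 1+2+4 = 7 ballots; A wins 7–0.
A vs F: 6 to 1, A.
A vs G: A, 6–1.
A vs H: H wins 5–2.
A beats D, F, G; loses to H — 3 pairwise wins.

3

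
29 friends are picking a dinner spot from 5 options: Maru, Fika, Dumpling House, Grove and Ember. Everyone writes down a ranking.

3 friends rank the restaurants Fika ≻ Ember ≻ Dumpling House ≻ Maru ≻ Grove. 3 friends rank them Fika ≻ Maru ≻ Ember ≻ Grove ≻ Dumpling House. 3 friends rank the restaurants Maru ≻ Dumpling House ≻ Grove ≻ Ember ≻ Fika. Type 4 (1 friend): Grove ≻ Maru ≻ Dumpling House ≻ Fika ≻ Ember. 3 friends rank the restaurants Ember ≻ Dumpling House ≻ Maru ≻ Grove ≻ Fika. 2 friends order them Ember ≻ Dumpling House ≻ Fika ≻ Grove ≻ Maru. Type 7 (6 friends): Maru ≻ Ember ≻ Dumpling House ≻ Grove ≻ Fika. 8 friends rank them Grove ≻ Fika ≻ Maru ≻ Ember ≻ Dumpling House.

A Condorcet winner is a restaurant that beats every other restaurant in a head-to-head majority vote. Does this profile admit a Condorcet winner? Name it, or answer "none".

Check each pair by majority over 29 ballots:
Maru vs Fika: Maru is ranked higher on 3+1+3+6 = 13 ballots, Fika on 16. Fika wins 16–13.
Maru vs Dumpling House: Maru preferred on 3+3+1+6+8 = 21 ballots; Maru wins 21–8.
Maru vs Grove: Maru is ranked higher on 3+3+3+3+6 = 18 ballots, Grove on 11. Maru wins 18–11.
Maru vs Ember: Maru preferred on 3+3+1+6+8 = 21 ballots; Maru wins 21–8.
Fika vs Dumpling House: Fika preferred on 3+3+8 = 14 ballots; Dumpling House wins 15–14.
Fika vs Grove: 8 to 21, Grove.
Fika vs Ember: 15 to 14, Fika.
Dumpling House vs Grove: Dumpling House is ranked higher on 3+3+3+2+6 = 17 ballots, Grove on 12. Dumpling House wins 17–12.
Dumpling House vs Ember: 3+1 = 4 for Dumpling House, 25 for Ember — Ember by 25–4.
Grove vs Ember: Grove preferred on 3+1+8 = 12 ballots; Ember wins 17–12.
Every restaurant loses at least once (Maru loses to Fika; Fika loses to Dumpling House; Dumpling House loses to Maru; Grove loses to Maru; Ember loses to Maru). The majority relation contains the cycle Maru beats Dumpling House beats Fika beats Maru, so there is no Condorcet winner.

none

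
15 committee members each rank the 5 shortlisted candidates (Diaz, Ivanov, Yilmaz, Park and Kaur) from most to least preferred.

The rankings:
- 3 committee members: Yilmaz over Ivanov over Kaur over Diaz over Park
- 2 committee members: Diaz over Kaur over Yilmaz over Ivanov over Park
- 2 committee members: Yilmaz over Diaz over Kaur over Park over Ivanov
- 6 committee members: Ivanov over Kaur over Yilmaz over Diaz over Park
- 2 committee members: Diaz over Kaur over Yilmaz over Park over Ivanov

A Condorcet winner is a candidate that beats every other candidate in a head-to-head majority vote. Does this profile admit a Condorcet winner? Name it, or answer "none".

Check each pair by majority over 15 ballots:
Diaz vs Ivanov: Ivanov, 9–6.
Diaz vs Yilmaz: Yilmaz, 11–4.
Diaz vs Park: Diaz, 15–0.
Diaz–Kaur: Kaur 9–6.
Ivanov vs Yilmaz: Yilmaz wins 9–6.
Ivanov vs Park: Ivanov, 11–4.
Ivanov vs Kaur: Ivanov wins 9–6.
Yilmaz–Park: Yilmaz 15–0.
Yilmaz vs Kaur: Kaur, 10–5.
Park vs Kaur: Kaur wins 15–0.
No candidate is unbeaten: Diaz loses to Ivanov; Ivanov loses to Yilmaz; Yilmaz loses to Kaur; Park loses to Diaz; Kaur loses to Ivanov. In particular Ivanov beats Kaur beats Yilmaz beats Ivanov is a majority cycle — no Condorcet winner exists.

none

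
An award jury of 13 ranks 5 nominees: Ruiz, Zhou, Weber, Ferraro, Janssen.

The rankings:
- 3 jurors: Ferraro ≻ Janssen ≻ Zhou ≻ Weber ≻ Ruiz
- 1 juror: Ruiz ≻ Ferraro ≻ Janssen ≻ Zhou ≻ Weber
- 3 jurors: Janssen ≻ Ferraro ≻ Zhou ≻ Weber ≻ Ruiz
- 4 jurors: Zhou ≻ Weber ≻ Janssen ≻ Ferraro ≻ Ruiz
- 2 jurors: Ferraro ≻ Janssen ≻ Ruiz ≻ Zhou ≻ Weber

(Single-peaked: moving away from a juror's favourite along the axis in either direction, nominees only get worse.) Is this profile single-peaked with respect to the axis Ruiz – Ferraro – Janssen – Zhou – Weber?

Axis positions: Ruiz=1, Ferraro=2, Janssen=3, Zhou=4, Weber=5.
Cluster 1 (peak Ferraro at position 2): ranking walks positions 2-3-4-5-1, expanding outward from the peak — single-peaked.
Cluster 2 (peak Ruiz at position 1): ranking walks positions 1-2-3-4-5, expanding outward from the peak — single-peaked.
Cluster 3 (peak Janssen at position 3): ranking walks positions 3-2-4-5-1, expanding outward from the peak — single-peaked.
Cluster 4 (peak Zhou at position 4): ranking walks positions 4-5-3-2-1, expanding outward from the peak — single-peaked.
Cluster 5 (peak Ferraro at position 2): ranking walks positions 2-3-1-4-5, expanding outward from the peak — single-peaked.
Every ranking is single-peaked on this axis.

yes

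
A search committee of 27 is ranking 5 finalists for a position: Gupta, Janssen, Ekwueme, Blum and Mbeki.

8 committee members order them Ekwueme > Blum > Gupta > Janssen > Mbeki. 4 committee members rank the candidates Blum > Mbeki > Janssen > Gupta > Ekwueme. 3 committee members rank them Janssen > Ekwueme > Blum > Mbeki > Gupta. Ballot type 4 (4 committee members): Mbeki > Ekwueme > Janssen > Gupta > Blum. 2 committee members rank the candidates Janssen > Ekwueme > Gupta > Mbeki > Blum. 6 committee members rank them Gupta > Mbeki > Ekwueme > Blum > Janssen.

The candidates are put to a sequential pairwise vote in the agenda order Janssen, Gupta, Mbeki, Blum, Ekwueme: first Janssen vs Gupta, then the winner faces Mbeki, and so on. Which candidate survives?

Round 1: Janssen vs Gupta — 13–14, Gupta advances.
Round 2: Gupta vs Mbeki — 16–11, Gupta advances.
Round 3: Gupta vs Blum — 12–15, Blum advances.
Round 4: Blum vs Ekwueme — 4–23, Ekwueme advances.
The agenda winner is Ekwueme.

Ekwueme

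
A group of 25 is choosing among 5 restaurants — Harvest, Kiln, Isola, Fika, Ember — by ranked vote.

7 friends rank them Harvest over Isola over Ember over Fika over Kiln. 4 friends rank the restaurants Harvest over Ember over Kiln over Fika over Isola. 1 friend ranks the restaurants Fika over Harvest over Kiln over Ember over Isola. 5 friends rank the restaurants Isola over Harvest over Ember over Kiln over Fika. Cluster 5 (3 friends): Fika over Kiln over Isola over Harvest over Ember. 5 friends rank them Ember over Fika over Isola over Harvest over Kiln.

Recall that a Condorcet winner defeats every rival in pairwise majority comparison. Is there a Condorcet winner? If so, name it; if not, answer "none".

Check each pair by majority over 25 ballots:
Harvest vs Kiln: Harvest preferred on 7+4+1+5+5 = 22 ballots; Harvest wins 22–3.
Harvest vs Isola: Isola wins 13–12.
Harvest vs Fika: Harvest wins 16–9.
Harvest vs Ember: Harvest preferred on 7+4+1+5+3 = 20 ballots; Harvest wins 20–5.
Kiln–Isola: Isola 17–8.
Kiln vs Fika: Kiln is ranked higher on 4+5 = 9 ballots, Fika on 16. Fika wins 16–9.
Kiln vs Ember: Kiln preferred on 1+3 = 4 ballots; Ember wins 21–4.
Isola vs Fika: Isola is ranked higher on 7+5 = 12 ballots, Fika on 13. Fika wins 13–12.
Isola vs Ember: Isola wins 15–10.
Fika vs Ember: 1+3 = 4 for Fika, 21 for Ember — Ember by 21–4.
No restaurant is unbeaten: Harvest loses to Isola; Kiln loses to Harvest; Isola loses to Fika; Fika loses to Harvest; Ember loses to Harvest. In particular Harvest beats Fika beats Isola beats Harvest is a majority cycle — no Condorcet winner exists.

none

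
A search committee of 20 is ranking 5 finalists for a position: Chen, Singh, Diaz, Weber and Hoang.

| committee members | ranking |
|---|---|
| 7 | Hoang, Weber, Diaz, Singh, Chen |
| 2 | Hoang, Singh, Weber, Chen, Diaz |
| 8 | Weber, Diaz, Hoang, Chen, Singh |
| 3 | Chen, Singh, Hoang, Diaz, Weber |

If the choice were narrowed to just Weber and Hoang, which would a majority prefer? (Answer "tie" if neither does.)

Hoang

Ballots ranking Weber above Hoang: 8.
Ballots ranking Hoang above Weber: 20 − 8 = 12.
Hoang wins the head-to-head 12–8.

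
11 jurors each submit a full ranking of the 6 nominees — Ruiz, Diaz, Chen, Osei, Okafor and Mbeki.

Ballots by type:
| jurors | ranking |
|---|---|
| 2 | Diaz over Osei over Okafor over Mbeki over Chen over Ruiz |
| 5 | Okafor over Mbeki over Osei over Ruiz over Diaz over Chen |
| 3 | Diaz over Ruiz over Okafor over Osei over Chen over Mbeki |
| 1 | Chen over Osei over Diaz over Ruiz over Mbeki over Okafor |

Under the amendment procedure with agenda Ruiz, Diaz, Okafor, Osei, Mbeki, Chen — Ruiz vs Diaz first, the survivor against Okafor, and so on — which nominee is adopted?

Osei

Round 1: Ruiz vs Diaz — 5–6, Diaz advances.
Round 2: Diaz vs Okafor — 6–5, Diaz advances.
Round 3: Diaz vs Osei — 5–6, Osei advances.
Round 4: Osei vs Mbeki — 6–5, Osei advances.
Round 5: Osei vs Chen — 10–1, Osei advances.
The agenda winner is Osei.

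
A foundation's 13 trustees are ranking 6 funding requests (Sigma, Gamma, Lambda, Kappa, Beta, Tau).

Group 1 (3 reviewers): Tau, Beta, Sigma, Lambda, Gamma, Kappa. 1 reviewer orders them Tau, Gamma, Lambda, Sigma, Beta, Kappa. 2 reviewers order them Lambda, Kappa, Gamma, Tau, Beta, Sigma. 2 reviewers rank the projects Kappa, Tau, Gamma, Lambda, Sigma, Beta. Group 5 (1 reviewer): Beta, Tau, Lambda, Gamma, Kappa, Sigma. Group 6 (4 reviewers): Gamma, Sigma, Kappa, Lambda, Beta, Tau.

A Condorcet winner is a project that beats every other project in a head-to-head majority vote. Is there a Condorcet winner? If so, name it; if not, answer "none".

none

Head-to-head results (13 reviewers):
Sigma vs Gamma: Sigma preferred on 3 ballots; Gamma wins 10–3.
Sigma vs Lambda: Sigma is ranked higher on 3+4 = 7 ballots, Lambda on 6. Sigma wins 7–6.
Sigma vs Kappa: 3+1+4 = 8 for Sigma, 5 for Kappa — Sigma by 8–5.
Sigma vs Beta: 7 to 6, Sigma.
Sigma vs Tau: Sigma preferred on 4 ballots; Tau wins 9–4.
Gamma vs Lambda: 1+2+4 = 7 for Gamma, 6 for Lambda — Gamma by 7–6.
Gamma vs Kappa: 9 to 4, Gamma.
Gamma vs Beta: 9 to 4, Gamma.
Gamma vs Tau: Gamma is ranked higher on 2+4 = 6 ballots, Tau on 7. Tau wins 7–6.
Lambda vs Kappa: Lambda is ranked higher on 3+1+2+1 = 7 ballots, Kappa on 6. Lambda wins 7–6.
Lambda vs Beta: Lambda preferred on 1+2+2+4 = 9 ballots; Lambda wins 9–4.
Lambda vs Tau: 2+4 = 6 for Lambda, 7 for Tau — Tau by 7–6.
Kappa vs Beta: 2+2+4 = 8 for Kappa, 5 for Beta — Kappa by 8–5.
Kappa vs Tau: Kappa is ranked higher on 2+2+4 = 8 ballots, Tau on 5. Kappa wins 8–5.
Beta vs Tau: 1+4 = 5 for Beta, 8 for Tau — Tau by 8–5.
Every project loses at least once (Sigma loses to Gamma; Gamma loses to Tau; Lambda loses to Sigma; Kappa loses to Sigma; Beta loses to Sigma; Tau loses to Kappa). The majority relation contains the cycle Sigma → Kappa → Tau → Sigma, so there is no Condorcet winner.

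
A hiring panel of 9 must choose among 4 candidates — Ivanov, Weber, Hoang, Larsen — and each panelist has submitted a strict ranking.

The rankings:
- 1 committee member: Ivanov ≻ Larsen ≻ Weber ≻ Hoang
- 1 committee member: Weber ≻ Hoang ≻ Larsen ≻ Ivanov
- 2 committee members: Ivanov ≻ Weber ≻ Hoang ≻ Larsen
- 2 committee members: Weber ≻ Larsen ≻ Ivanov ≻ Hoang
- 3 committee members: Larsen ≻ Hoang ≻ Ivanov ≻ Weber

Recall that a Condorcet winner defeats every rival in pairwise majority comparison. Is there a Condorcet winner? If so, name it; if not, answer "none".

none

Pairwise majorities:
Ivanov vs Weber: Ivanov, 6–3.
Ivanov vs Hoang: Ivanov, 5–4.
Ivanov vs Larsen: Larsen, 6–3.
Weber vs Hoang: Weber, 6–3.
Weber vs Larsen: Weber, 5–4.
Hoang vs Larsen: Larsen, 6–3.
No candidate is unbeaten: Ivanov loses to Larsen; Weber loses to Ivanov; Hoang loses to Ivanov; Larsen loses to Weber. In particular Ivanov > Weber > Larsen > Ivanov is a majority cycle — no Condorcet winner exists.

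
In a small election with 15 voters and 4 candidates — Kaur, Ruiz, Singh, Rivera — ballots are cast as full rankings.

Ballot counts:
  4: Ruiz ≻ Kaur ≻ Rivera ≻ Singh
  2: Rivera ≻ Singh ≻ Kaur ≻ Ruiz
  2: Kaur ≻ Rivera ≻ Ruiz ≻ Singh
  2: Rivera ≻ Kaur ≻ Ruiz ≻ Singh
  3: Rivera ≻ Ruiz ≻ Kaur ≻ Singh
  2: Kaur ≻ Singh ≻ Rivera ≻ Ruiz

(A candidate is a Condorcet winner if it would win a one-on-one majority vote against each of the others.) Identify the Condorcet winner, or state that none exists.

Kaur

Pairwise majorities:
Kaur vs Ruiz: Kaur, 8–7.
Kaur–Singh: Kaur 13–2.
Kaur–Rivera: Kaur 8–7.
Ruiz vs Singh: 4+2+2+3 = 11 for Ruiz, 4 for Singh — Ruiz by 11–4.
Ruiz–Rivera: Rivera 11–4.
Singh vs Rivera: 2 for Singh, 13 for Rivera — Rivera by 13–2.
Kaur wins every pairwise contest, so Kaur is the Condorcet winner.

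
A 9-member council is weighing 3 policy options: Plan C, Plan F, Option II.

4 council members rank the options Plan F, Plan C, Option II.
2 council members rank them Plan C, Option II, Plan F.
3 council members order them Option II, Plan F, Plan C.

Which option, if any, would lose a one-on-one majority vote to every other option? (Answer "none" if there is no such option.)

Pairwise majorities:
Plan C–Plan F: Plan F 7–2.
Plan C–Option II: Plan C 6–3.
Plan F vs Option II: Plan F preferred on 4 ballots; Option II wins 5–4.
Every option wins at least one matchup (Plan C beats Option II; Plan F beats Plan C; Option II beats Plan F), so there is no Condorcet loser.

none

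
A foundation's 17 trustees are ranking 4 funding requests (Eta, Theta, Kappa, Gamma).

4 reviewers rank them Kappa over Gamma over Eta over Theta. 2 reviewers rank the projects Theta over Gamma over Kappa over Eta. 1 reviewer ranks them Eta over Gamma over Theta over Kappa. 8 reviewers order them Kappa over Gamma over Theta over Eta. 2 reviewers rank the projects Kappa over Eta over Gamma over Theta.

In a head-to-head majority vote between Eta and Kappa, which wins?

Kappa

Ballots ranking Eta above Kappa: 1.
Ballots ranking Kappa above Eta: 17 − 1 = 16.
Kappa wins the head-to-head 16–1.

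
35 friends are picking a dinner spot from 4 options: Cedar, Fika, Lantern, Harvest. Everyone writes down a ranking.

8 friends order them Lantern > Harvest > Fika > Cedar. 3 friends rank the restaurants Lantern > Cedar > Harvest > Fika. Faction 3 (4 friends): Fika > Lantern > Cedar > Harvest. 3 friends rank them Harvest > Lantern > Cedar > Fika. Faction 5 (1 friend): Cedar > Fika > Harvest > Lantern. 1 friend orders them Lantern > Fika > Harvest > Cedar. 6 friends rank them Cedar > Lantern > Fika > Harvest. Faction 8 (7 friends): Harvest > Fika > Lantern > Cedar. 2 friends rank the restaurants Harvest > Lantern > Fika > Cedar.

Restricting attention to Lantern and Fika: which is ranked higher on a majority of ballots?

Lantern

Ballots ranking Lantern above Fika: 8 + 3 + 3 + 1 + 6 + 2 = 23.
Ballots ranking Fika above Lantern: 35 − 23 = 12.
Lantern wins the head-to-head 23–12.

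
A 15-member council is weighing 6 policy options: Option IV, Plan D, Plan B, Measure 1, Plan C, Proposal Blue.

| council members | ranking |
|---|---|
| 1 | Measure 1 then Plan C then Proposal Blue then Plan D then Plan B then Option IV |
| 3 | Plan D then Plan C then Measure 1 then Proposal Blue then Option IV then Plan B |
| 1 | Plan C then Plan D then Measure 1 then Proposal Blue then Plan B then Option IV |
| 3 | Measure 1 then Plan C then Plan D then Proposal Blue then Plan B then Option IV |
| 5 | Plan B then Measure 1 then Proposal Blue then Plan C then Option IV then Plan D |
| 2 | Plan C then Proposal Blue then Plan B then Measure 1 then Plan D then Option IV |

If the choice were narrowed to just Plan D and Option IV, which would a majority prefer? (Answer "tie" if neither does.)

Ballots ranking Plan D above Option IV: 1 + 3 + 1 + 3 + 2 = 10.
Ballots ranking Option IV above Plan D: 15 − 10 = 5.
Plan D wins the head-to-head 10–5.

Plan D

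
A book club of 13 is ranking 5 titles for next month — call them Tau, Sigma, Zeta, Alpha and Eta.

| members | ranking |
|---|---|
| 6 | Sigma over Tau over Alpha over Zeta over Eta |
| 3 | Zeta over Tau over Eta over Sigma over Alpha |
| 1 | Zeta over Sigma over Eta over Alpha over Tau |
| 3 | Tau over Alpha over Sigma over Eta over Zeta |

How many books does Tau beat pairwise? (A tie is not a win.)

3

Tau against each rival (13 members):
Tau vs Sigma: Sigma, 7–6.
Tau vs Zeta: Tau wins 9–4.
Tau vs Alpha: Tau preferred on 6+3+3 = 12 ballots; Tau wins 12–1.
Tau–Eta: Tau 12–1.
Tau beats Zeta, Alpha, Eta; loses to Sigma — 3 pairwise wins.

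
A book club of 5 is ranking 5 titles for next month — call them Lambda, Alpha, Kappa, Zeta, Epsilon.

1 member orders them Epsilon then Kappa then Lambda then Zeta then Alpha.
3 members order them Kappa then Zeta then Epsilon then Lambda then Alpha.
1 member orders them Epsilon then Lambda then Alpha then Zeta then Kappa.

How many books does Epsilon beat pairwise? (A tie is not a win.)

2

Epsilon against each rival (5 members):
Epsilon vs Lambda: Epsilon wins 5–0.
Epsilon–Alpha: Epsilon 5–0.
Epsilon vs Kappa: Kappa wins 3–2.
Epsilon vs Zeta: Zeta wins 3–2.
Epsilon beats Lambda, Alpha; loses to Kappa, Zeta — 2 pairwise wins.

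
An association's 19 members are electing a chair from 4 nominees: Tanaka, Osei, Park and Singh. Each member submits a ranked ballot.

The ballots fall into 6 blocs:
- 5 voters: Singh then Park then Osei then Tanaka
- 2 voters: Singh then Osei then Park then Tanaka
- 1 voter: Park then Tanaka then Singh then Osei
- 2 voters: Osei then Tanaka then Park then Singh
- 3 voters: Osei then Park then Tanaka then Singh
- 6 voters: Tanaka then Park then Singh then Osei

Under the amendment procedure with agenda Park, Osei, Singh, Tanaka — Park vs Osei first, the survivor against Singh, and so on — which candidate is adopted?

Round 1: Park vs Osei — 12–7, Park advances.
Round 2: Park vs Singh — 12–7, Park advances.
Round 3: Park vs Tanaka — 11–8, Park advances.
The agenda winner is Park.

Park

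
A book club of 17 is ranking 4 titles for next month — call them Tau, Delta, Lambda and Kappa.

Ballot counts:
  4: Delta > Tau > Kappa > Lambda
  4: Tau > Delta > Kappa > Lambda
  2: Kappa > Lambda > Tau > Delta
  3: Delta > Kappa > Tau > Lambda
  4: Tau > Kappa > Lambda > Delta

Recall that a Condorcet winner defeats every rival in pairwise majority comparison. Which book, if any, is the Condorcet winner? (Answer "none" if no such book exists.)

Tau

Pairwise majorities:
Tau vs Delta: 4+2+4 = 10 for Tau, 7 for Delta — Tau by 10–7.
Tau vs Lambda: Tau is ranked higher on 4+4+3+4 = 15 ballots, Lambda on 2. Tau wins 15–2.
Tau vs Kappa: Tau preferred on 4+4+4 = 12 ballots; Tau wins 12–5.
Delta vs Lambda: Delta is ranked higher on 4+4+3 = 11 ballots, Lambda on 6. Delta wins 11–6.
Delta vs Kappa: Delta is ranked higher on 4+4+3 = 11 ballots, Kappa on 6. Delta wins 11–6.
Lambda vs Kappa: Lambda preferred on 0 ballots; Kappa wins 17–0.
Tau defeats every rival head-to-head and is the Condorcet winner.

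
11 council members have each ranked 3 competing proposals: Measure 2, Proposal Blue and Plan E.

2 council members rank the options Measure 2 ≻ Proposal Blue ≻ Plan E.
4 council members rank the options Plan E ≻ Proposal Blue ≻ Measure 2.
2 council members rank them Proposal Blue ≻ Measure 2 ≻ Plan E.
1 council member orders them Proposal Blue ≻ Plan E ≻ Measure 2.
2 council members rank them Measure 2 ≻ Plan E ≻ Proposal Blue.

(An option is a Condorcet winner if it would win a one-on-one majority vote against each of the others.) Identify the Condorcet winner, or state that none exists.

none

Head-to-head results (11 council members):
Measure 2 vs Proposal Blue: Measure 2 preferred on 2+2 = 4 ballots; Proposal Blue wins 7–4.
Measure 2 vs Plan E: 2+2+2 = 6 for Measure 2, 5 for Plan E — Measure 2 by 6–5.
Proposal Blue vs Plan E: 2+2+1 = 5 for Proposal Blue, 6 for Plan E — Plan E by 6–5.
Every option loses at least once (Measure 2 loses to Proposal Blue; Proposal Blue loses to Plan E; Plan E loses to Measure 2). The majority relation contains the cycle Measure 2 beats Plan E beats Proposal Blue beats Measure 2, so there is no Condorcet winner.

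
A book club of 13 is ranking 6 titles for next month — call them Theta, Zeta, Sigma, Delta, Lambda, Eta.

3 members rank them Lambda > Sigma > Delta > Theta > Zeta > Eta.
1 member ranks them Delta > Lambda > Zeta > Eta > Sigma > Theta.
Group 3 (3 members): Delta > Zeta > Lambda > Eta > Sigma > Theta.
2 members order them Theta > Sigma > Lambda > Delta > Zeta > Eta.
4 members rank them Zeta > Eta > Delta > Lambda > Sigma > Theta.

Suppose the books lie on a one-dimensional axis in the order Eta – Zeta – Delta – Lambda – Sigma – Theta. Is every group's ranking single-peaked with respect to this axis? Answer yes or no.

yes

Axis positions: Eta=1, Zeta=2, Delta=3, Lambda=4, Sigma=5, Theta=6.
Group 1 (peak Lambda at position 4): ranking walks positions 4-5-3-6-2-1, expanding outward from the peak — single-peaked.
Group 2 (peak Delta at position 3): ranking walks positions 3-4-2-1-5-6, expanding outward from the peak — single-peaked.
Group 3 (peak Delta at position 3): ranking walks positions 3-2-4-1-5-6, expanding outward from the peak — single-peaked.
Group 4 (peak Theta at position 6): ranking walks positions 6-5-4-3-2-1, expanding outward from the peak — single-peaked.
Group 5 (peak Zeta at position 2): ranking walks positions 2-1-3-4-5-6, expanding outward from the peak — single-peaked.
Every ranking is single-peaked on this axis.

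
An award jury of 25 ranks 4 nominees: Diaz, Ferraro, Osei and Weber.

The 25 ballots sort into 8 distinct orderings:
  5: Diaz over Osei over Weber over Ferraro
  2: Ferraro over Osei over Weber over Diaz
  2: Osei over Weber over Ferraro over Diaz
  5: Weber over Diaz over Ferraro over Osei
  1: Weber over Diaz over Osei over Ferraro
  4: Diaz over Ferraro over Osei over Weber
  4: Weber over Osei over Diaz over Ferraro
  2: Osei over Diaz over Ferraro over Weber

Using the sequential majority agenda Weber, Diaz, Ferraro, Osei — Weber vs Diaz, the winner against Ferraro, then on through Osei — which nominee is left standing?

Round 1: Weber vs Diaz — 14–11, Weber advances.
Round 2: Weber vs Ferraro — 17–8, Weber advances.
Round 3: Weber vs Osei — 10–15, Osei advances.
Osei survives the agenda.

Osei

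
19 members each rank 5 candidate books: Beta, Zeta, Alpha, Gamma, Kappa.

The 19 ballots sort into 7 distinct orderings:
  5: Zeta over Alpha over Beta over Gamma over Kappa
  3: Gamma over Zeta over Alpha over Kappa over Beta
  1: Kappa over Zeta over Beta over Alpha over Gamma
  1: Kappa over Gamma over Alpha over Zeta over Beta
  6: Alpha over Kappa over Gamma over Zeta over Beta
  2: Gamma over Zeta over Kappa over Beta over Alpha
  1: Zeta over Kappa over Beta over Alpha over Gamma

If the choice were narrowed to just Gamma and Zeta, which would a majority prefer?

Ballots ranking Gamma above Zeta: 3 + 1 + 6 + 2 = 12.
Ballots ranking Zeta above Gamma: 19 − 12 = 7.
Gamma wins the head-to-head 12–7.

Gamma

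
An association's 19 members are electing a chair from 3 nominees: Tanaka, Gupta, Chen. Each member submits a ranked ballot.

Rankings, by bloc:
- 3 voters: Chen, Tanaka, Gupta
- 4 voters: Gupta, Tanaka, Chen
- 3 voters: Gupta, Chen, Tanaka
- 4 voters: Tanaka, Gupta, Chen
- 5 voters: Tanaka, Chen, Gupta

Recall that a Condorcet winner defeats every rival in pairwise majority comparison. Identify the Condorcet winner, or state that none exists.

Tanaka

Pairwise majorities:
Tanaka–Gupta: Tanaka 12–7.
Tanaka–Chen: Tanaka 13–6.
Gupta–Chen: Gupta 11–8.
Tanaka beats each of Gupta, Chen — Tanaka is the Condorcet winner.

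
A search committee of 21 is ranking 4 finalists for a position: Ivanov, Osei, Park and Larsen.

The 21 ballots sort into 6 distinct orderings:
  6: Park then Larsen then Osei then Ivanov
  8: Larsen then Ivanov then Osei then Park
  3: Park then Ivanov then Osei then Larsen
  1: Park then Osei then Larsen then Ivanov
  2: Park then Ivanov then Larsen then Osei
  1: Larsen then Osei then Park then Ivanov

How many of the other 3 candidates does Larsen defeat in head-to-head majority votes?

Larsen against each rival (21 committee members):
Larsen vs Ivanov: Larsen is ranked higher on 6+8+1+1 = 16 ballots, Ivanov on 5. Larsen wins 16–5.
Larsen vs Osei: Larsen wins 17–4.
Larsen vs Park: Park, 12–9.
Larsen beats Ivanov, Osei; loses to Park — 2 pairwise wins.

2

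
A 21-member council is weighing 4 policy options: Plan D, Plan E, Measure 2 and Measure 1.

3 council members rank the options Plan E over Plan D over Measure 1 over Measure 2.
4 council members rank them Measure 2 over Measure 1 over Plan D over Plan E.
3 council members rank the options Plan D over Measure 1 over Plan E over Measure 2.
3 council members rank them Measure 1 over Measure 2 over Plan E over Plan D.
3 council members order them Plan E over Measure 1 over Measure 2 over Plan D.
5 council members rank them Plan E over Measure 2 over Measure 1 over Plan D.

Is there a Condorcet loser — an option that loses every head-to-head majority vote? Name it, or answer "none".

Pairwise majorities:
Plan D vs Plan E: 7 to 14, Plan E.
Plan D–Measure 2: Measure 2 15–6.
Plan D vs Measure 1: Plan D is ranked higher on 3+3 = 6 ballots, Measure 1 on 15. Measure 1 wins 15–6.
Plan E vs Measure 2: Plan E, 14–7.
Plan E vs Measure 1: Plan E preferred on 3+3+5 = 11 ballots; Plan E wins 11–10.
Measure 2 vs Measure 1: Measure 2 is ranked higher on 4+5 = 9 ballots, Measure 1 on 12. Measure 1 wins 12–9.
Plan D loses to every other option — it is the Condorcet loser.

Plan D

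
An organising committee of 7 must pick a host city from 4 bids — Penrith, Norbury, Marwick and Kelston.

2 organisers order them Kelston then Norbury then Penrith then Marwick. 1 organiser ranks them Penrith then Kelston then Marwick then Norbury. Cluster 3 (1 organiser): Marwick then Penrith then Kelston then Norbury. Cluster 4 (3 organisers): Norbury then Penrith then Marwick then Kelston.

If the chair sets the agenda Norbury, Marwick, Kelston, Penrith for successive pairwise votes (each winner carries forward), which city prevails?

Round 1: Norbury vs Marwick — 5–2, Norbury advances.
Round 2: Norbury vs Kelston — 3–4, Kelston advances.
Round 3: Kelston vs Penrith — 2–5, Penrith advances.
Penrith survives the agenda.

Penrith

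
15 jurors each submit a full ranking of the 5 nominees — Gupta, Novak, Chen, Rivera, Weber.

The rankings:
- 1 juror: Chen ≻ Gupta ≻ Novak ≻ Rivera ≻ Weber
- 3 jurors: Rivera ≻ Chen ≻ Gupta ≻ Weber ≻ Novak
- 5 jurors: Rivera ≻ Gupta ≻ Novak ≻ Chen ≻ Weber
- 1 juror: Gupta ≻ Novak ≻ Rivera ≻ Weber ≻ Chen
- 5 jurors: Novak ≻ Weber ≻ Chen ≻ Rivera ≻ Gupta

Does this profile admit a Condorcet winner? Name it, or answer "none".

Pairwise majorities:
Gupta vs Novak: Gupta wins 10–5.
Gupta vs Chen: Chen, 9–6.
Gupta vs Rivera: 1+1 = 2 for Gupta, 13 for Rivera — Rivera by 13–2.
Gupta vs Weber: Gupta wins 10–5.
Novak–Chen: Novak 11–4.
Novak vs Rivera: Novak preferred on 1+1+5 = 7 ballots; Rivera wins 8–7.
Novak vs Weber: Novak, 12–3.
Chen vs Rivera: Rivera wins 9–6.
Chen vs Weber: 1+3+5 = 9 for Chen, 6 for Weber — Chen by 9–6.
Rivera vs Weber: Rivera is ranked higher on 1+3+5+1 = 10 ballots, Weber on 5. Rivera wins 10–5.
Only Rivera has no losses; Rivera is the Condorcet winner.

Rivera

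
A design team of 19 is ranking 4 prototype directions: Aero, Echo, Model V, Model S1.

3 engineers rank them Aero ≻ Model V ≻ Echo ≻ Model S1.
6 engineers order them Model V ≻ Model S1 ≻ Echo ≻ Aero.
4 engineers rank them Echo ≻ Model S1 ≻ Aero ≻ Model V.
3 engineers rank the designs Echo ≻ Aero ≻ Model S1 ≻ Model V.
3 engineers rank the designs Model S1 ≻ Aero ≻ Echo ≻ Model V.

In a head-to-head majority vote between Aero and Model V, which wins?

Aero

Ballots ranking Aero above Model V: 3 + 4 + 3 + 3 = 13.
Ballots ranking Model V above Aero: 19 − 13 = 6.
Aero wins the head-to-head 13–6.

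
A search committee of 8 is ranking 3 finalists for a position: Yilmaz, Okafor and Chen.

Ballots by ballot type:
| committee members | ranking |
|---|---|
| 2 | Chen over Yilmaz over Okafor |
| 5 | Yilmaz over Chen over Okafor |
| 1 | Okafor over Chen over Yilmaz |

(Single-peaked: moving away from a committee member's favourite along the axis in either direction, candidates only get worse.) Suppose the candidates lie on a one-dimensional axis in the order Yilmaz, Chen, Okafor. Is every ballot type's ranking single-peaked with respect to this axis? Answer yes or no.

yes

Axis positions: Yilmaz=1, Chen=2, Okafor=3.
Ballot type 1 (peak Chen at position 2): ranking walks positions 2-1-3, expanding outward from the peak — single-peaked.
Ballot type 2 (peak Yilmaz at position 1): ranking walks positions 1-2-3, expanding outward from the peak — single-peaked.
Ballot type 3 (peak Okafor at position 3): ranking walks positions 3-2-1, expanding outward from the peak — single-peaked.
Every ranking is single-peaked on this axis.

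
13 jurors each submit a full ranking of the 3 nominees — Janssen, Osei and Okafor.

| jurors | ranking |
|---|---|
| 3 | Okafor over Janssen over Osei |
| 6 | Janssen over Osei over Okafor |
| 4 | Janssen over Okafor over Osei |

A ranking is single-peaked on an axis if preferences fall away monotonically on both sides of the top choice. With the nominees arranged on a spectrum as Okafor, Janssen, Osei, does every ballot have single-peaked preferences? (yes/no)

Axis positions: Okafor=1, Janssen=2, Osei=3.
Type 1 (peak Okafor at position 1): ranking walks positions 1-2-3, expanding outward from the peak — single-peaked.
Type 2 (peak Janssen at position 2): ranking walks positions 2-3-1, expanding outward from the peak — single-peaked.
Type 3 (peak Janssen at position 2): ranking walks positions 2-1-3, expanding outward from the peak — single-peaked.
Every ranking is single-peaked on this axis.

yes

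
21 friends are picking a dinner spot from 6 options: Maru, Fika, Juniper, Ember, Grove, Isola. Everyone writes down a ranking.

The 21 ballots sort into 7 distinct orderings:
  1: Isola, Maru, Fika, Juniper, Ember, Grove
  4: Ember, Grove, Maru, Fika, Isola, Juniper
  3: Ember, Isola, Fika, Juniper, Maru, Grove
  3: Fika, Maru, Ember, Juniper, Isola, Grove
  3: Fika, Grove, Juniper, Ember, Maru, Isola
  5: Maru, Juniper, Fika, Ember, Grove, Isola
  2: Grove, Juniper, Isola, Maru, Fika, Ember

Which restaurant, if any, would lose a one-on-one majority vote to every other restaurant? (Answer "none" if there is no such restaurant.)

Head-to-head results (21 friends):
Maru vs Fika: Maru, 12–9.
Maru vs Juniper: 13 to 8, Maru.
Maru–Ember: Maru 11–10.
Maru–Grove: Maru 12–9.
Maru vs Isola: Maru wins 15–6.
Fika vs Juniper: 14 to 7, Fika.
Fika vs Ember: Fika preferred on 1+3+3+5+2 = 14 ballots; Fika wins 14–7.
Fika vs Grove: Fika is ranked higher on 1+3+3+3+5 = 15 ballots, Grove on 6. Fika wins 15–6.
Fika vs Isola: Fika, 15–6.
Juniper vs Ember: Juniper wins 11–10.
Juniper–Grove: Juniper 12–9.
Juniper–Isola: Juniper 13–8.
Ember vs Grove: Ember preferred on 1+4+3+3+5 = 16 ballots; Ember wins 16–5.
Ember–Isola: Ember 18–3.
Grove vs Isola: Grove, 14–7.
Isola is beaten in every head-to-head and is the Condorcet loser.

Isola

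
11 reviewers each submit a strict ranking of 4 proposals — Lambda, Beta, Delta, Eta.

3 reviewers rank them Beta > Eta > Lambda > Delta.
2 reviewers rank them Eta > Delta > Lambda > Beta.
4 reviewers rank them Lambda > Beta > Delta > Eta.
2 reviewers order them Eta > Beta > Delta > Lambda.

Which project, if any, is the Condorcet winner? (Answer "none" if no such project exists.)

none

Pairwise majorities:
Lambda vs Beta: Lambda, 6–5.
Lambda–Delta: Lambda 7–4.
Lambda–Eta: Eta 7–4.
Beta vs Delta: Beta, 9–2.
Beta–Eta: Beta 7–4.
Delta–Eta: Eta 7–4.
No project is unbeaten: Lambda loses to Eta; Beta loses to Lambda; Delta loses to Lambda; Eta loses to Beta. In particular Lambda > Beta > Eta > Lambda is a majority cycle — no Condorcet winner exists.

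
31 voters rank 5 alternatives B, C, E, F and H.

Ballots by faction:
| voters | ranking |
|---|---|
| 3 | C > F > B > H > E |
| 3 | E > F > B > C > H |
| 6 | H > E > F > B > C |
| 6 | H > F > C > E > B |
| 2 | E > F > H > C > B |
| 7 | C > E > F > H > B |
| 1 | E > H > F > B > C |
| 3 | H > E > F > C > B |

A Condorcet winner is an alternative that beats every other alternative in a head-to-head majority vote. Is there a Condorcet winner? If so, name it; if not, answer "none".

H

Head-to-head results (31 voters):
B vs C: C wins 21–10.
B vs E: 3 for B, 28 for E — E by 28–3.
B–F: F 31–0.
B vs H: 6 to 25, H.
C vs E: C is ranked higher on 3+6+7 = 16 ballots, E on 15. C wins 16–15.
C vs F: 10 to 21, F.
C vs H: H wins 18–13.
E vs F: E, 22–9.
E vs H: H wins 18–13.
F vs H: 3+3+2+7 = 15 for F, 16 for H — H by 16–15.
Only H has no losses; H is the Condorcet winner.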